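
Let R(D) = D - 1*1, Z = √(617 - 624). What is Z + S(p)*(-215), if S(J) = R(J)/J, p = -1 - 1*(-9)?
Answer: -1505/8 + I*√7 ≈ -188.13 + 2.6458*I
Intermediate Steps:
Z = I*√7 (Z = √(-7) = I*√7 ≈ 2.6458*I)
R(D) = -1 + D (R(D) = D - 1 = -1 + D)
p = 8 (p = -1 + 9 = 8)
S(J) = (-1 + J)/J
Z + S(p)*(-215) = I*√7 + ((-1 + 8)/8)*(-215) = I*√7 + ((⅛)*7)*(-215) = I*√7 + (7/8)*(-215) = I*√7 - 1505/8 = -1505/8 + I*√7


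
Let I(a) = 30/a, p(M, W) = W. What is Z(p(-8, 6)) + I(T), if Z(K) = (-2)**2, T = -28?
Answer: 41/14 ≈ 2.9286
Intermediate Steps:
Z(K) = 4
Z(p(-8, 6)) + I(T) = 4 + 30/(-28) = 4 + 30*(-1/28) = 4 - 15/14 = 41/14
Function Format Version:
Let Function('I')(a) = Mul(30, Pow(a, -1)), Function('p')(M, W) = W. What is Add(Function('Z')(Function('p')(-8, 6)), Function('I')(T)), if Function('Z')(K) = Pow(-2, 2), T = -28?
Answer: Rational(41, 14) ≈ 2.9286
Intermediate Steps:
Function('Z')(K) = 4
Add(Function('Z')(Function('p')(-8, 6)), Function('I')(T)) = Add(4, Mul(30, Pow(-28, -1))) = Add(4, Mul(30, Rational(-1, 28))) = Add(4, Rational(-15, 14)) = Rational(41, 14)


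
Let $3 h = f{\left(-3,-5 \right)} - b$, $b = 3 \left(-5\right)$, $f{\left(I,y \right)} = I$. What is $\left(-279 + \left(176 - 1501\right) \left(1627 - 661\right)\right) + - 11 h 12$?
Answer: $-1280757$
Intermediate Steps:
$b = -15$
$h = 4$ ($h = \frac{-3 - -15}{3} = \frac{-3 + 15}{3} = \frac{1}{3} \cdot 12 = 4$)
$\left(-279 + \left(176 - 1501\right) \left(1627 - 661\right)\right) + - 11 h 12 = \left(-279 + \left(176 - 1501\right) \left(1627 - 661\right)\right) + \left(-11\right) 4 \cdot 12 = \left(-279 - 1279950\right) - 528 = -1280229 - 528 = -1280757$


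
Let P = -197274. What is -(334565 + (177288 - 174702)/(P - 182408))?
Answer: -63514152872/189841 ≈ -3.3457e+5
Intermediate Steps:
-(334565 + (177288 - 174702)/(P - 182408)) = -(334565 + (177288 - 174702)/(-197274 - 182408)) = -(334565 + 2586/(-379682)) = -(334565 + 2586*(-1/379682)) = -(334565 - 1293/189841) = -1*63514152872/189841 = -63514152872/189841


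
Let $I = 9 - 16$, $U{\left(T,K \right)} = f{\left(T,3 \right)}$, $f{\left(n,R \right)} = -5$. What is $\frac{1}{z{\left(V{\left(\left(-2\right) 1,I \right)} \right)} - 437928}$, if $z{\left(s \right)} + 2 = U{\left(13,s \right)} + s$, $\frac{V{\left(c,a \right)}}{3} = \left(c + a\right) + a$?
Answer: $- \frac{1}{437983} \approx -2.2832 \cdot 10^{-6}$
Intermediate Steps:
$U{\left(T,K \right)} = -5$
$I = -7$ ($I = 9 - 16 = -7$)
$V{\left(c,a \right)} = 3 c + 6 a$ ($V{\left(c,a \right)} = 3 \left(\left(c + a\right) + a\right) = 3 \left(\left(a + c\right) + a\right) = 3 \left(c + 2 a\right) = 3 c + 6 a$)
$z{\left(s \right)} = -7 + s$ ($z{\left(s \right)} = -2 + \left(-5 + s\right) = -7 + s$)
$\frac{1}{z{\left(V{\left(\left(-2\right) 1,I \right)} \right)} - 437928} = \frac{1}{\left(-7 + \left(3 \left(\left(-2\right) 1\right) + 6 \left(-7\right)\right)\right) - 437928} = \frac{1}{\left(-7 + \left(3 \left(-2\right) - 42\right)\right) - 437928} = \frac{1}{\left(-7 - 48\right) - 437928} = \frac{1}{-55 - 437928} = \frac{1}{-437983} = - \frac{1}{437983}$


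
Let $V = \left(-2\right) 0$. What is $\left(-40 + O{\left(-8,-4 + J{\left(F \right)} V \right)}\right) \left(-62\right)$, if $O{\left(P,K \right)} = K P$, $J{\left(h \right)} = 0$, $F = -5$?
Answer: $496$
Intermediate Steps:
$V = 0$
$\left(-40 + O{\left(-8,-4 + J{\left(F \right)} V \right)}\right) \left(-62\right) = \left(-40 + \left(-4 + 0 \cdot 0\right) \left(-8\right)\right) \left(-62\right) = \left(-40 + \left(-4 + 0\right) \left(-8\right)\right) \left(-62\right) = \left(-40 - -32\right) \left(-62\right) = \left(-40 + 32\right) \left(-62\right) = \left(-8\right) \left(-62\right) = 496$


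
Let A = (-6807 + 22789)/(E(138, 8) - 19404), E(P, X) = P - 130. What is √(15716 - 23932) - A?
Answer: 7991/9698 + 2*I*√2054 ≈ 0.82398 + 90.642*I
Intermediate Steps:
E(P, X) = -130 + P
A = -7991/9698 (A = (-6807 + 22789)/((-130 + 138) - 19404) = 15982/(8 - 19404) = 15982/(-19396) = 15982*(-1/19396) = -7991/9698 ≈ -0.82398)
√(15716 - 23932) - A = √(15716 - 23932) - 1*(-7991/9698) = √(-8216) + 7991/9698 = 2*I*√2054 + 7991/9698 = 7991/9698 + 2*I*√2054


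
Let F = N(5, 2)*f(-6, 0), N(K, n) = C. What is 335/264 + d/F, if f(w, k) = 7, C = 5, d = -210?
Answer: -1249/264 ≈ -4.7311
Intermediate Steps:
N(K, n) = 5
F = 35 (F = 5*7 = 35)
335/264 + d/F = 335/264 - 210/35 = 335*(1/264) - 210*1/35 = 335/264 - 6 = -1249/264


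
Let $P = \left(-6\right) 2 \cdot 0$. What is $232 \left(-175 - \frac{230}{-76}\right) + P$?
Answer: $- \frac{758060}{19} \approx -39898.0$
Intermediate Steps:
$P = 0$ ($P = \left(-12\right) 0 = 0$)
$232 \left(-175 - \frac{230}{-76}\right) + P = 232 \left(-175 - \frac{230}{-76}\right) + 0 = 232 \left(-175 - - \frac{115}{38}\right) + 0 = 232 \left(-175 + \frac{115}{38}\right) + 0 = 232 \left(- \frac{6535}{38}\right) + 0 = - \frac{758060}{19} + 0 = - \frac{758060}{19}$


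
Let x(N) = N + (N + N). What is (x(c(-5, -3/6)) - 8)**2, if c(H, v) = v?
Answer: 361/4 ≈ 90.250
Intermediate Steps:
x(N) = 3*N (x(N) = N + 2*N = 3*N)
(x(c(-5, -3/6)) - 8)**2 = (3*(-3/6) - 8)**2 = (3*(-3*1/6) - 8)**2 = (3*(-1/2) - 8)**2 = (-3/2 - 8)**2 = (-19/2)**2 = 361/4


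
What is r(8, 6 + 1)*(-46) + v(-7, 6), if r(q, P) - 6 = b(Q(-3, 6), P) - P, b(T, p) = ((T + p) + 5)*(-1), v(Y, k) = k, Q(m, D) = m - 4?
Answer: 282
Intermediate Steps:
Q(m, D) = -4 + m
b(T, p) = -5 - T - p (b(T, p) = (5 + T + p)*(-1) = -5 - T - p)
r(q, P) = 8 - 2*P (r(q, P) = 6 + ((-5 - (-4 - 3) - P) - P) = 6 + ((-5 - 1*(-7) - P) - P) = 6 + ((-5 + 7 - P) - P) = 6 + ((2 - P) - P) = 6 + (2 - 2*P) = 8 - 2*P)
r(8, 6 + 1)*(-46) + v(-7, 6) = (8 - 2*(6 + 1))*(-46) + 6 = (8 - 2*7)*(-46) + 6 = (8 - 14)*(-46) + 6 = -6*(-46) + 6 = 276 + 6 = 282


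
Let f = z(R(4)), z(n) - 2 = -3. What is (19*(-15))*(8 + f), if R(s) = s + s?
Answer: -1995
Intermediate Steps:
R(s) = 2*s
z(n) = -1 (z(n) = 2 - 3 = -1)
f = -1
(19*(-15))*(8 + f) = (19*(-15))*(8 - 1) = -285*7 = -1995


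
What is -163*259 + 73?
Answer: -42144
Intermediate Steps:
-163*259 + 73 = -42217 + 73 = -42144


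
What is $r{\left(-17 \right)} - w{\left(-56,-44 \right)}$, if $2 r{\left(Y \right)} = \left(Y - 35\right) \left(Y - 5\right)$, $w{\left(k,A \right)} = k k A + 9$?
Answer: $138547$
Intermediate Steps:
$w{\left(k,A \right)} = 9 + A k^{2}$ ($w{\left(k,A \right)} = k^{2} A + 9 = A k^{2} + 9 = 9 + A k^{2}$)
$r{\left(Y \right)} = \frac{\left(-35 + Y\right) \left(-5 + Y\right)}{2}$ ($r{\left(Y \right)} = \frac{\left(Y - 35\right) \left(Y - 5\right)}{2} = \frac{\left(-35 + Y\right) \left(-5 + Y\right)}{2}$)
$r{\left(-17 \right)} - w{\left(-56,-44 \right)} = \left(\frac{175}{2} + \frac{\left(-17\right)^{2}}{2} - -340\right) - \left(9 - 44 \left(-56\right)^{2}\right) = \left(\frac{175}{2} + \frac{1}{2} \cdot 289 + 340\right) - \left(9 - 137984\right) = \left(\frac{175}{2} + \frac{289}{2} + 340\right) - \left(9 - 137984\right) = 572 - -137975 = 572 + 137975 = 138547$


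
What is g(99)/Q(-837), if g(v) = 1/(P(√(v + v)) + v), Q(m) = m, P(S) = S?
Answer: -1/81189 + √22/2679237 ≈ -1.0566e-5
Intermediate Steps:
g(v) = 1/(v + √2*√v) (g(v) = 1/(√(v + v) + v) = 1/(√(2*v) + v) = 1/(√2*√v + v) = 1/(v + √2*√v))
g(99)/Q(-837) = 1/((99 + √2*√99)*(-837)) = -1/837/(99 + √2*(3*√11)) = -1/837/(99 + 3*√22) = -1/(837*(99 + 3*√22))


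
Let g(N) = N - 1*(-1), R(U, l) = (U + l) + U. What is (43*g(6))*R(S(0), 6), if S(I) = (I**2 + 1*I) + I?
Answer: 1806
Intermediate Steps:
S(I) = I**2 + 2*I (S(I) = (I**2 + I) + I = (I + I**2) + I = I**2 + 2*I)
R(U, l) = l + 2*U
g(N) = 1 + N (g(N) = N + 1 = 1 + N)
(43*g(6))*R(S(0), 6) = (43*(1 + 6))*(6 + 2*(0*(2 + 0))) = (43*7)*(6 + 2*(0*2)) = 301*(6 + 2*0) = 301*(6 + 0) = 301*6 = 1806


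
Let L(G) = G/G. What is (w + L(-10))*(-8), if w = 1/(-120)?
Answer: -119/15 ≈ -7.9333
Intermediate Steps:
w = -1/120 ≈ -0.0083333
L(G) = 1
(w + L(-10))*(-8) = (-1/120 + 1)*(-8) = (119/120)*(-8) = -119/15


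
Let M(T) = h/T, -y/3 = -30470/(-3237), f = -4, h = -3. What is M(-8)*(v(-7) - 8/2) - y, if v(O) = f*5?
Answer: 20759/1079 ≈ 19.239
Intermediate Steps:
y = -30470/1079 (y = -(-91410)/(-3237) = -(-91410)*(-1)/3237 = -3*30470/3237 = -30470/1079 ≈ -28.239)
M(T) = -3/T
v(O) = -20 (v(O) = -4*5 = -20)
M(-8)*(v(-7) - 8/2) - y = (-3/(-8))*(-20 - 8/2) - 1*(-30470/1079) = (-3*(-⅛))*(-20 - 8*½) + 30470/1079 = 3*(-20 - 4)/8 + 30470/1079 = (3/8)*(-24) + 30470/1079 = -9 + 30470/1079 = 20759/1079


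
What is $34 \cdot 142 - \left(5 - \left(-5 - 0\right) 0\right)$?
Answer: $4823$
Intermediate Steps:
$34 \cdot 142 - \left(5 - \left(-5 - 0\right) 0\right) = 4828 - \left(5 - \left(-5 + 0\right) 0\right) = 4828 - 5 = 4823$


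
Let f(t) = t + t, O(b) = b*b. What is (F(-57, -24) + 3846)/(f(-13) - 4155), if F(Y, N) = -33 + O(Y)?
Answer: -7062/4181 ≈ -1.6891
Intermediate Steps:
O(b) = b²
f(t) = 2*t
F(Y, N) = -33 + Y²
(F(-57, -24) + 3846)/(f(-13) - 4155) = ((-33 + (-57)²) + 3846)/(2*(-13) - 4155) = ((-33 + 3249) + 3846)/(-26 - 4155) = (3216 + 3846)/(-4181) = 7062*(-1/4181) = -7062/4181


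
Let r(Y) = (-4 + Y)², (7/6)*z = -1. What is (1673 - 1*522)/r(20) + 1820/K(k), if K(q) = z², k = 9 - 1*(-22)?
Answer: 5717879/2304 ≈ 2481.7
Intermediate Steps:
z = -6/7 (z = (6/7)*(-1) = -6/7 ≈ -0.85714)
k = 31 (k = 9 + 22 = 31)
K(q) = 36/49 (K(q) = (-6/7)² = 36/49)
(1673 - 1*522)/r(20) + 1820/K(k) = (1673 - 1*522)/((-4 + 20)²) + 1820/(36/49) = (1673 - 522)/(16²) + 1820*(49/36) = 1151/256 + 22295/9 = 5717879/2304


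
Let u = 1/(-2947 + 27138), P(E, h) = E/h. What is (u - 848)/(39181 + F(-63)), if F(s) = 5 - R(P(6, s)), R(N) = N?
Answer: -430793307/19906967428 ≈ -0.021640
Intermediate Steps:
u = 1/24191 ≈ 4.1338e-5
F(s) = 5 - 6/s
(u - 848)/(39181 + F(-63)) = (1/24191 - 848)/(39181 + (5 - 6/(-63))) = -20513967/(24191*(39181 + (5 - 6*(-1/63)))) = -20513967/(24191*(39181 + (5 + 2/21))) = -20513967/(24191*(39181 + 107/21)) = -20513967/(24191*822908/21) = -20513967/24191*21/822908 = -430793307/19906967428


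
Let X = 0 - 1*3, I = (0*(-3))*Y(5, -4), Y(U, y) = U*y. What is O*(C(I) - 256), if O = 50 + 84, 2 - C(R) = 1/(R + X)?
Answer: -101974/3 ≈ -33991.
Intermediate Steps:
I = 0 (I = (0*(-3))*(5*(-4)) = 0*(-20) = 0)
X = -3 (X = 0 - 3 = -3)
C(R) = 2 - 1/(-3 + R) (C(R) = 2 - 1/(R - 3) = 2 - 1/(-3 + R))
O = 134
O*(C(I) - 256) = 134*((-7 + 2*0)/(-3 + 0) - 256) = 134*((-7 + 0)/(-3) - 256) = 134*(-⅓*(-7) - 256) = 134*(7/3 - 256) = 134*(-761/3) = -101974/3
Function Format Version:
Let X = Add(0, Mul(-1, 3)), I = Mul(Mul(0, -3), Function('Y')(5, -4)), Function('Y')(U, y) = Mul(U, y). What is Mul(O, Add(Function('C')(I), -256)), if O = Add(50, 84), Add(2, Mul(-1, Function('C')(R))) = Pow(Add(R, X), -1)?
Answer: Rational(-101974, 3) ≈ -33991.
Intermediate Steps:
I = 0 (I = Mul(Mul(0, -3), Mul(5, -4)) = Mul(0, -20) = 0)
X = -3 (X = Add(0, -3) = -3)
Function('C')(R) = Add(2, Mul(-1, Pow(Add(-3, R), -1))) (Function('C')(R) = Add(2, Mul(-1, Pow(Add(R, -3), -1))) = Add(2, Mul(-1, Pow(Add(-3, R), -1))))
O = 134
Mul(O, Add(Function('C')(I), -256)) = Mul(134, Add(Mul(Pow(Add(-3, 0), -1), Add(-7, Mul(2, 0))), -256)) = Mul(134, Add(Mul(Pow(-3, -1), Add(-7, 0)), -256)) = Mul(134, Add(Mul(Rational(-1, 3), -7), -256)) = Mul(134, Add(Rational(7, 3), -256)) = Mul(134, Rational(-761, 3)) = Rational(-101974, 3)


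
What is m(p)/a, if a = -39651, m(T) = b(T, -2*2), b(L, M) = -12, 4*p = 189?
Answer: 4/13217 ≈ 0.00030264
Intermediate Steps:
p = 189/4 (p = (¼)*189 = 189/4 ≈ 47.250)
m(T) = -12
m(p)/a = -12/(-39651) = -12*(-1/39651) = 4/13217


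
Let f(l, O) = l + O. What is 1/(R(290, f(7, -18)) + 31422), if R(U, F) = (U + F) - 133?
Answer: 1/31568 ≈ 3.1678e-5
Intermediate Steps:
f(l, O) = O + l
R(U, F) = -133 + F + U (R(U, F) = (F + U) - 133 = -133 + F + U)
1/(R(290, f(7, -18)) + 31422) = 1/((-133 + (-18 + 7) + 290) + 31422) = 1/((-133 - 11 + 290) + 31422) = 1/(146 + 31422) = 1/31568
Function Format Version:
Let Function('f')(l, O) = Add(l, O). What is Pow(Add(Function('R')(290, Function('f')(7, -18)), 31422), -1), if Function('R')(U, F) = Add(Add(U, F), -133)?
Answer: Rational(1, 31568) ≈ 3.1678e-5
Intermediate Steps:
Function('f')(l, O) = Add(O, l)
Function('R')(U, F) = Add(-133, F, U) (Function('R')(U, F) = Add(Add(F, U), -133) = Add(-133, F, U))
Pow(Add(Function('R')(290, Function('f')(7, -18)), 31422), -1) = Pow(Add(Add(-133, Add(-18, 7), 290), 31422), -1) = Pow(Add(Add(-133, -11, 290), 31422), -1) = Pow(Add(146, 31422), -1) = Pow(31568, -1) = Rational(1, 31568)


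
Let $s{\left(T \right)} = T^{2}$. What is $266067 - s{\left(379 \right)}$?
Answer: $122426$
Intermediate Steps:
$266067 - s{\left(379 \right)} = 266067 - 379^{2} = 266067 - 143641 = 122426$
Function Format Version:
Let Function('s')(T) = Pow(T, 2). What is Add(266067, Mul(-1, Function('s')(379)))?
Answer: 122426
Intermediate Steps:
Add(266067, Mul(-1, Function('s')(379))) = Add(266067, Mul(-1, Pow(379, 2))) = Add(266067, Mul(-1, 143641)) = Add(266067, -143641) = 122426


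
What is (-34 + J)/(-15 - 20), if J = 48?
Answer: -2/5 ≈ -0.40000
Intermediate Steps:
(-34 + J)/(-15 - 20) = (-34 + 48)/(-15 - 20) = 14/(-35) = 14*(-1/35) = -2/5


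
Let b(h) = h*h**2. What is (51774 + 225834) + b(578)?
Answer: 193378160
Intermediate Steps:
b(h) = h**3
(51774 + 225834) + b(578) = (51774 + 225834) + 578**3 = 277608 + 193100552 = 193378160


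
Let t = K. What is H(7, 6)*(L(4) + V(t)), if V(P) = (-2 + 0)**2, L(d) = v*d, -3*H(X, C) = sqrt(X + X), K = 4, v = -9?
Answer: 32*sqrt(14)/3 ≈ 39.911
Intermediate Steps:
H(X, C) = -sqrt(2)*sqrt(X)/3 (H(X, C) = -sqrt(X + X)/3 = -sqrt(2)*sqrt(X)/3)
L(d) = -9*d
t = 4
V(P) = 4 (V(P) = (-2)**2 = 4)
H(7, 6)*(L(4) + V(t)) = (-sqrt(2)*sqrt(7)/3)*(-9*4 + 4) = (-sqrt(14)/3)*(-36 + 4) = -sqrt(14)/3*(-32) = 32*sqrt(14)/3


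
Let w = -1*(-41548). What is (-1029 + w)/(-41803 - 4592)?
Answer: -40519/46395 ≈ -0.87335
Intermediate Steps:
w = 41548
(-1029 + w)/(-41803 - 4592) = (-1029 + 41548)/(-41803 - 4592) = 40519/(-46395) = 40519*(-1/46395) = -40519/46395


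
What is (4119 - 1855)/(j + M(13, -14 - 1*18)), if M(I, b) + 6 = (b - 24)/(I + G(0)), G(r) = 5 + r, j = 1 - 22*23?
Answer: -20376/4627 ≈ -4.4037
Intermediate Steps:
j = -505 (j = 1 - 506 = -505)
M(I, b) = -6 + (-24 + b)/(5 + I) (M(I, b) = -6 + (b - 24)/(I + (5 + 0)) = -6 + (-24 + b)/(I + 5) = -6 + (-24 + b)/(5 + I))
(4119 - 1855)/(j + M(13, -14 - 1*18)) = (4119 - 1855)/(-505 + (-54 + (-14 - 1*18) - 6*13)/(5 + 13)) = 2264/(-505 + (-54 + (-14 - 18) - 78)/18) = 2264/(-505 + (-54 - 32 - 78)/18) = 2264/(-505 + (1/18)*(-164)) = 2264/(-505 - 82/9) = 2264/(-4627/9) = 2264*(-9/4627) = -20376/4627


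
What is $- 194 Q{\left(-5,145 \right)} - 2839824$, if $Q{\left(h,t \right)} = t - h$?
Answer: $-2868924$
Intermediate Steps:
$- 194 Q{\left(-5,145 \right)} - 2839824 = - 194 \left(145 - -5\right) - 2839824 = - 194 \left(145 + 5\right) - 2839824 = \left(-194\right) 150 - 2839824 = -29100 - 2839824 = -2868924$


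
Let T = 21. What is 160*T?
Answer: 3360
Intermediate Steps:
160*T = 160*21 = 3360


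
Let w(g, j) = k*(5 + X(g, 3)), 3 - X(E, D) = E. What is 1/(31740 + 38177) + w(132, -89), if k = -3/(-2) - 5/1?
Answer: 30343979/69917 ≈ 434.00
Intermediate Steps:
k = -7/2 (k = -3*(-½) - 5*1 = 3/2 - 5 = -7/2 ≈ -3.5000)
X(E, D) = 3 - E
w(g, j) = -28 + 7*g/2 (w(g, j) = -7*(5 + (3 - g))/2 = -7*(8 - g)/2 = -28 + 7*g/2)
1/(31740 + 38177) + w(132, -89) = 1/(31740 + 38177) + (-28 + (7/2)*132) = 1/69917 + (-28 + 462) = 1/69917 + 434 = 30343979/69917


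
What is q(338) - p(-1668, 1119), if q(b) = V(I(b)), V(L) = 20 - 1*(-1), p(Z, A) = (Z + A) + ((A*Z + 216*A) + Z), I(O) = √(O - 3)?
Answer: 1627026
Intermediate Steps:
I(O) = √(-3 + O)
p(Z, A) = 2*Z + 217*A + A*Z (p(Z, A) = (A + Z) + ((216*A + A*Z) + Z) = (A + Z) + (Z + 216*A + A*Z) = 2*Z + 217*A + A*Z)
V(L) = 21 (V(L) = 20 + 1 = 21)
q(b) = 21
q(338) - p(-1668, 1119) = 21 - (2*(-1668) + 217*1119 + 1119*(-1668)) = 21 - (-3336 + 242823 - 1866492) = 21 - 1*(-1627005) = 21 + 1627005 = 1627026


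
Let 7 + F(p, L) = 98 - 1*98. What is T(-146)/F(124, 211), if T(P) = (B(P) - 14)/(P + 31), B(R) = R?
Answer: -32/161 ≈ -0.19876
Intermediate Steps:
F(p, L) = -7 (F(p, L) = -7 + (98 - 1*98) = -7 + (98 - 98) = -7 + 0 = -7)
T(P) = (-14 + P)/(31 + P) (T(P) = (P - 14)/(P + 31) = (-14 + P)/(31 + P))
T(-146)/F(124, 211) = ((-14 - 146)/(31 - 146))/(-7) = (-160/(-115))*(-1/7) = -1/115*(-160)*(-1/7) = (32/23)*(-1/7) = -32/161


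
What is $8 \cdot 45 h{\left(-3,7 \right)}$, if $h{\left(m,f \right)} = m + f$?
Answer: $1440$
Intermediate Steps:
$h{\left(m,f \right)} = f + m$
$8 \cdot 45 h{\left(-3,7 \right)} = 8 \cdot 45 \left(7 - 3\right) = 360 \cdot 4 = 1440$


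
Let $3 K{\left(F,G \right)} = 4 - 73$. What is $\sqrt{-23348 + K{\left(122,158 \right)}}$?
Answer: $i \sqrt{23371} \approx 152.88 i$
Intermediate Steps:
$K{\left(F,G \right)} = -23$ ($K{\left(F,G \right)} = \frac{4 - 73}{3} = \frac{1}{3} \left(-69\right) = -23$)
$\sqrt{-23348 + K{\left(122,158 \right)}} = \sqrt{-23348 - 23} = \sqrt{-23371} = i \sqrt{23371}$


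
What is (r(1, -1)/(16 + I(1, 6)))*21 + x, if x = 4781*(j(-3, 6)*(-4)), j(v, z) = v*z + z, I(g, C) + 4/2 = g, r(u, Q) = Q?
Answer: 1147433/5 ≈ 2.2949e+5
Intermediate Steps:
I(g, C) = -2 + g
j(v, z) = z + v*z
x = 229488 (x = 4781*((6*(1 - 3))*(-4)) = 4781*((6*(-2))*(-4)) = 4781*(-12*(-4)) = 4781*48 = 229488)
(r(1, -1)/(16 + I(1, 6)))*21 + x = (-1/(16 + (-2 + 1)))*21 + 229488 = (-1/(16 - 1))*21 + 229488 = (-1/15)*21 + 229488 = ((1/15)*(-1))*21 + 229488 = -1/15*21 + 229488 = -7/5 + 229488 = 1147433/5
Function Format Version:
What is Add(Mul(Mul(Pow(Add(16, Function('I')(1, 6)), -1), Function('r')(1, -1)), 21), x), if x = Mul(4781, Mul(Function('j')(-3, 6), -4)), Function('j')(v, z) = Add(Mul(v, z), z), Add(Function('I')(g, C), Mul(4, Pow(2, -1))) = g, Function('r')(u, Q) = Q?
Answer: Rational(1147433, 5) ≈ 2.2949e+5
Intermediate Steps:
Function('I')(g, C) = Add(-2, g)
Function('j')(v, z) = Add(z, Mul(v, z))
x = 229488 (x = Mul(4781, Mul(Mul(6, Add(1, -3)), -4)) = Mul(4781, Mul(Mul(6, -2), -4)) = Mul(4781, Mul(-12, -4)) = Mul(4781, 48) = 229488)
Add(Mul(Mul(Pow(Add(16, Function('I')(1, 6)), -1), Function('r')(1, -1)), 21), x) = Add(Mul(Mul(Pow(Add(16, Add(-2, 1)), -1), -1), 21), 229488) = Add(Mul(Mul(Pow(Add(16, -1), -1), -1), 21), 229488) = Add(Mul(Mul(Pow(15, -1), -1), 21), 229488) = Add(Mul(Mul(Rational(1, 15), -1), 21), 229488) = Add(Mul(Rational(-1, 15), 21), 229488) = Add(Rational(-7, 5), 229488) = Rational(1147433, 5)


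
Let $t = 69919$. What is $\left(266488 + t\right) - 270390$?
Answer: $66017$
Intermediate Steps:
$\left(266488 + t\right) - 270390 = \left(266488 + 69919\right) - 270390 = 336407 - 270390 = 66017$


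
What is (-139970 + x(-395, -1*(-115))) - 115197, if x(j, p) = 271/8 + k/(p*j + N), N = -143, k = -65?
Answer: -11625906175/45568 ≈ -2.5513e+5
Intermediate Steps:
x(j, p) = 271/8 - 65/(-143 + j*p) (x(j, p) = 271/8 - 65/(p*j - 143) = 271*(⅛) - 65/(j*p - 143) = 271/8 - 65/(-143 + j*p))
(-139970 + x(-395, -1*(-115))) - 115197 = (-139970 + (-39273 + 271*(-395)*(-1*(-115)))/(8*(-143 - (-395)*(-115)))) - 115197 = (-139970 + (-39273 + 271*(-395)*115)/(8*(-143 - 395*115))) - 115197 = (-139970 + (-39273 - 12310175)/(8*(-143 - 45425))) - 115197 = (-139970 + (⅛)*(-12349448)/(-45568)) - 115197 = (-139970 + (⅛)*(-1/45568)*(-12349448)) - 115197 = (-139970 + 1543681/45568) - 115197 = -6376609279/45568 - 115197 = -11625906175/45568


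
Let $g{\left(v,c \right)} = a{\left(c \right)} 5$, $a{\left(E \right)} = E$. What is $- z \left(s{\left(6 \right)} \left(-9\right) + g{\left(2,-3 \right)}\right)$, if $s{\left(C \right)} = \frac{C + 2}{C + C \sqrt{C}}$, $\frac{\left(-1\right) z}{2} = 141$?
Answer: $- \frac{17766}{5} - \frac{3384 \sqrt{6}}{5} \approx -5211.0$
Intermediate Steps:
$z = -282$ ($z = \left(-2\right) 141 = -282$)
$s{\left(C \right)} = \frac{2 + C}{C + C^{\frac{3}{2}}}$
$g{\left(v,c \right)} = 5 c$ ($g{\left(v,c \right)} = c 5 = 5 c$)
$- z \left(s{\left(6 \right)} \left(-9\right) + g{\left(2,-3 \right)}\right) = - \left(-282\right) \left(\frac{2 + 6}{6 + 6^{\frac{3}{2}}} \left(-9\right) + 5 \left(-3\right)\right) = - \left(-282\right) \left(\frac{1}{6 + 6 \sqrt{6}} \cdot 8 \left(-9\right) - 15\right) = - \left(-282\right) \left(\frac{8}{6 + 6 \sqrt{6}} \left(-9\right) - 15\right) = - \left(-282\right) \left(- \frac{72}{6 + 6 \sqrt{6}} - 15\right) = - \left(-282\right) \left(-15 - \frac{72}{6 + 6 \sqrt{6}}\right) = - (4230 + \frac{20304}{6 + 6 \sqrt{6}}) = -4230 - \frac{20304}{6 + 6 \sqrt{6}}$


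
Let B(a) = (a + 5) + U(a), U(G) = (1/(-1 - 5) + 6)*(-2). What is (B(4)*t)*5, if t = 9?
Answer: -120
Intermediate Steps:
U(G) = -35/3 (U(G) = (1/(-6) + 6)*(-2) = (-1/6 + 6)*(-2) = (35/6)*(-2) = -35/3)
B(a) = -20/3 + a (B(a) = (a + 5) - 35/3 = (5 + a) - 35/3 = -20/3 + a)
(B(4)*t)*5 = ((-20/3 + 4)*9)*5 = -8/3*9*5 = -24*5 = -120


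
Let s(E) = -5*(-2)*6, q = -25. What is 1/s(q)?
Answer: 1/60 ≈ 0.016667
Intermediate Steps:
s(E) = 60 (s(E) = 10*6 = 60)
1/s(q) = 1/60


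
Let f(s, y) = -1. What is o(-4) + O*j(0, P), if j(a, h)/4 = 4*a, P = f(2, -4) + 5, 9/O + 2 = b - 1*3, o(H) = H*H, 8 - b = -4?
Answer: 16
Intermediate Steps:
b = 12 (b = 8 - 1*(-4) = 8 + 4 = 12)
o(H) = H**2
O = 9/7 (O = 9/(-2 + (12 - 1*3)) = 9/(-2 + (12 - 3)) = 9/(-2 + 9) = 9/7 ≈ 1.2857)
P = 4 (P = -1 + 5 = 4)
j(a, h) = 16*a (j(a, h) = 4*(4*a) = 16*a)
o(-4) + O*j(0, P) = (-4)**2 + 9*(16*0)/7 = 16 + (9/7)*0 = 16 + 0 = 16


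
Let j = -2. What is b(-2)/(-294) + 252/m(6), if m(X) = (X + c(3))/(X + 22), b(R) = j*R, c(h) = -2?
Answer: 259306/147 ≈ 1764.0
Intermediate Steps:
b(R) = -2*R
m(X) = (-2 + X)/(22 + X) (m(X) = (X - 2)/(X + 22) = (-2 + X)/(22 + X))
b(-2)/(-294) + 252/m(6) = -2*(-2)/(-294) + 252/(((-2 + 6)/(22 + 6))) = 4*(-1/294) + 252/((4/28)) = -2/147 + 252/(((1/28)*4)) = -2/147 + 252/(1/7) = -2/147 + 252*7 = -2/147 + 1764 = 259306/147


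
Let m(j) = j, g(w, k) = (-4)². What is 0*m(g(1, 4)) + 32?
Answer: 32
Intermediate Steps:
g(w, k) = 16
0*m(g(1, 4)) + 32 = 0*16 + 32 = 0 + 32 = 32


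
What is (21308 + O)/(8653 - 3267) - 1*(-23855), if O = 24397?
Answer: 128528735/5386 ≈ 23864.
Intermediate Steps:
(21308 + O)/(8653 - 3267) - 1*(-23855) = (21308 + 24397)/(8653 - 3267) - 1*(-23855) = 45705/5386 + 23855 = 128528735/5386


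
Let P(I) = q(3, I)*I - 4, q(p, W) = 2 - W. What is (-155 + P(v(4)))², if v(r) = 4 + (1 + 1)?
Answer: 33489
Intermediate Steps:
v(r) = 6 (v(r) = 4 + 2 = 6)
P(I) = -4 + I*(2 - I) (P(I) = (2 - I)*I - 4 = I*(2 - I) - 4 = -4 + I*(2 - I))
(-155 + P(v(4)))² = (-155 + (-4 - 1*6*(-2 + 6)))² = (-155 + (-4 - 1*6*4))² = (-155 + (-4 - 24))² = (-155 - 28)² = (-183)² = 33489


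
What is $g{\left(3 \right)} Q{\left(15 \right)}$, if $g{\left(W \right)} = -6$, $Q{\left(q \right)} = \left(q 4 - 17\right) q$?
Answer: $-3870$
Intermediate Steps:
$Q{\left(q \right)} = q \left(-17 + 4 q\right)$ ($Q{\left(q \right)} = \left(4 q - 17\right) q = \left(-17 + 4 q\right) q = q \left(-17 + 4 q\right)$)
$g{\left(3 \right)} Q{\left(15 \right)} = - 6 \cdot 15 \left(-17 + 4 \cdot 15\right) = - 6 \cdot 15 \left(-17 + 60\right) = - 6 \cdot 15 \cdot 43 = \left(-6\right) 645 = -3870$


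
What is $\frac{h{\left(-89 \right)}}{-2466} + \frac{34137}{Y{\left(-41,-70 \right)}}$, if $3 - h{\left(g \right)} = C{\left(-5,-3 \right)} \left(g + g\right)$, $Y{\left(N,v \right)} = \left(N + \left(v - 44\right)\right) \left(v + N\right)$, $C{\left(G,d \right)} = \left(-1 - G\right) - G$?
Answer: $\frac{6285313}{4714170} \approx 1.3333$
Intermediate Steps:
$C{\left(G,d \right)} = -1 - 2 G$
$Y{\left(N,v \right)} = \left(N + v\right) \left(-44 + N + v\right)$ ($Y{\left(N,v \right)} = \left(N + \left(-44 + v\right)\right) \left(N + v\right) = \left(-44 + N + v\right) \left(N + v\right) = \left(N + v\right) \left(-44 + N + v\right)$)
$h{\left(g \right)} = 3 - 18 g$ ($h{\left(g \right)} = 3 - \left(-1 - -10\right) \left(g + g\right) = 3 - \left(-1 + 10\right) 2 g = 3 - 9 \cdot 2 g = 3 - 18 g$)
$\frac{h{\left(-89 \right)}}{-2466} + \frac{34137}{Y{\left(-41,-70 \right)}} = \frac{3 - -1602}{-2466} + \frac{34137}{\left(-41\right)^{2} + \left(-70\right)^{2} - -1804 - -3080 + 2 \left(-41\right) \left(-70\right)} = \left(3 + 1602\right) \left(- \frac{1}{2466}\right) + \frac{34137}{1681 + 4900 + 1804 + 3080 + 5740} = 1605 \left(- \frac{1}{2466}\right) + \frac{34137}{17205} = - \frac{535}{822} + 34137 \cdot \frac{1}{17205} = - \frac{535}{822} + \frac{11379}{5735} = \frac{6285313}{4714170}$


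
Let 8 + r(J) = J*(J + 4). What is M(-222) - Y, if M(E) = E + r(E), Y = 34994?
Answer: 13172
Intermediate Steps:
r(J) = -8 + J*(4 + J) (r(J) = -8 + J*(J + 4) = -8 + J*(4 + J))
M(E) = -8 + E² + 5*E (M(E) = E + (-8 + E² + 4*E) = -8 + E² + 5*E)
M(-222) - Y = (-8 + (-222)² + 5*(-222)) - 1*34994 = (-8 + 49284 - 1110) - 34994 = 48166 - 34994 = 13172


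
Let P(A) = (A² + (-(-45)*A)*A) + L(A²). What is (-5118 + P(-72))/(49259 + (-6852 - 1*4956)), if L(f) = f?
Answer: 238530/37451 ≈ 6.3691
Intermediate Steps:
P(A) = 47*A² (P(A) = (A² + (-(-45)*A)*A) + A² = (A² + (45*A)*A) + A² = (A² + 45*A²) + A² = 46*A² + A² = 47*A²)
(-5118 + P(-72))/(49259 + (-6852 - 1*4956)) = (-5118 + 47*(-72)²)/(49259 + (-6852 - 1*4956)) = (-5118 + 47*5184)/(49259 + (-6852 - 4956)) = (-5118 + 243648)/(49259 - 11808) = 238530/37451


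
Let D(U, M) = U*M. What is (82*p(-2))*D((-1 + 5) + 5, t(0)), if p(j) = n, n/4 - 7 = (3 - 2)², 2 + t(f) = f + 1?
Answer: -23616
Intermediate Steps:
t(f) = -1 + f (t(f) = -2 + (f + 1) = -2 + (1 + f) = -1 + f)
n = 32 (n = 28 + 4*(3 - 2)² = 28 + 4*1² = 28 + 4*1 = 28 + 4 = 32)
D(U, M) = M*U
p(j) = 32
(82*p(-2))*D((-1 + 5) + 5, t(0)) = (82*32)*((-1 + 0)*((-1 + 5) + 5)) = 2624*(-(4 + 5)) = 2624*(-1*9) = 2624*(-9) = -23616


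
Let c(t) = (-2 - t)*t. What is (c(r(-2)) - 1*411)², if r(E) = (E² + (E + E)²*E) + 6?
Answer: 724201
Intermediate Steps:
r(E) = 6 + E² + 4*E³ (r(E) = (E² + (2*E)²*E) + 6 = (E² + (4*E²)*E) + 6 = (E² + 4*E³) + 6 = 6 + E² + 4*E³)
c(t) = t*(-2 - t)
(c(r(-2)) - 1*411)² = (-(6 + (-2)² + 4*(-2)³)*(2 + (6 + (-2)² + 4*(-2)³)) - 1*411)² = (-(6 + 4 + 4*(-8))*(2 + (6 + 4 + 4*(-8))) - 411)² = (-(6 + 4 - 32)*(2 + (6 + 4 - 32)) - 411)² = (-1*(-22)*(2 - 22) - 411)² = (-1*(-22)*(-20) - 411)² = (-440 - 411)² = (-851)² = 724201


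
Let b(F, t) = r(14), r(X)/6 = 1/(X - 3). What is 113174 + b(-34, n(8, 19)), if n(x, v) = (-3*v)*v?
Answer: 1244920/11 ≈ 1.1317e+5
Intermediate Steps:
n(x, v) = -3*v**2
r(X) = 6/(-3 + X) (r(X) = 6/(X - 3) = 6/(-3 + X))
b(F, t) = 6/11 (b(F, t) = 6/(-3 + 14) = 6/11)
113174 + b(-34, n(8, 19)) = 113174 + 6/11 = 1244920/11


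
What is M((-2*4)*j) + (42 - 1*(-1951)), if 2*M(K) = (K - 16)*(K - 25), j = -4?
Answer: 2049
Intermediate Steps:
M(K) = (-25 + K)*(-16 + K)/2 (M(K) = ((K - 16)*(K - 25))/2 = ((-16 + K)*(-25 + K))/2 = ((-25 + K)*(-16 + K))/2 = (-25 + K)*(-16 + K)/2)
M((-2*4)*j) + (42 - 1*(-1951)) = (200 + (-2*4*(-4))**2/2 - 41*(-2*4)*(-4)/2) + (42 - 1*(-1951)) = (200 + (-8*(-4))**2/2 - (-164)*(-4)) + (42 + 1951) = (200 + (1/2)*32**2 - 41/2*32) + 1993 = (200 + (1/2)*1024 - 656) + 1993 = (200 + 512 - 656) + 1993 = 56 + 1993 = 2049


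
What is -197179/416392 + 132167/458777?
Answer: -1540343853/8305698808 ≈ -0.18546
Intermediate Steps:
-197179/416392 + 132167/458777 = -197179*1/416392 + 132167*(1/458777) = -8573/18104 + 132167/458777 = -1540343853/8305698808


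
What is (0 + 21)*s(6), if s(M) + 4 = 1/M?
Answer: -161/2 ≈ -80.500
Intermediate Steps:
s(M) = -4 + 1/M
(0 + 21)*s(6) = (0 + 21)*(-4 + 1/6) = 21*(-4 + ⅙) = 21*(-23/6) = -161/2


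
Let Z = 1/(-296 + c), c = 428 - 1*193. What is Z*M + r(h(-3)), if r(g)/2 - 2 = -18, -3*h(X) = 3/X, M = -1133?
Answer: -819/61 ≈ -13.426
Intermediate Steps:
h(X) = -1/X
r(g) = -32 (r(g) = 4 + 2*(-18) = 4 - 36 = -32)
c = 235 (c = 428 - 193 = 235)
Z = -1/61 (Z = 1/(-296 + 235) = 1/(-61) = -1/61 ≈ -0.016393)
Z*M + r(h(-3)) = -1/61*(-1133) - 32 = 1133/61 - 32 = -819/61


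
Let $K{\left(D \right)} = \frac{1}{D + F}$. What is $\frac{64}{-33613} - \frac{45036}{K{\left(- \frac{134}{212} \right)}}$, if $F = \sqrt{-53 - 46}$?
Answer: $\frac{50712131386}{1781489} - 135108 i \sqrt{11} \approx 28466.0 - 4.481 \cdot 10^{5} i$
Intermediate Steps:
$F = 3 i \sqrt{11}$ ($F = \sqrt{-99} = 3 i \sqrt{11} \approx 9.9499 i$)
$K{\left(D \right)} = \frac{1}{D + 3 i \sqrt{11}}$
$\frac{64}{-33613} - \frac{45036}{K{\left(- \frac{134}{212} \right)}} = \frac{64}{-33613} - \frac{45036}{\frac{1}{- \frac{134}{212} + 3 i \sqrt{11}}} = 64 \left(- \frac{1}{33613}\right) - \frac{45036}{\frac{1}{\left(-134\right) \frac{1}{212} + 3 i \sqrt{11}}} = - \frac{64}{33613} - \frac{45036}{\frac{1}{- \frac{67}{106} + 3 i \sqrt{11}}} = - \frac{64}{33613} - 45036 \left(- \frac{67}{106} + 3 i \sqrt{11}\right) = - \frac{64}{33613} + \left(\frac{1508706}{53} - 135108 i \sqrt{11}\right) = \frac{50712131386}{1781489} - 135108 i \sqrt{11}$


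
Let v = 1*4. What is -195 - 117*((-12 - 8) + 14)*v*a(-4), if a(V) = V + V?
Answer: -22659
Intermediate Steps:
a(V) = 2*V
v = 4
-195 - 117*((-12 - 8) + 14)*v*a(-4) = -195 - 117*((-12 - 8) + 14)*4*(2*(-4)) = -195 - 117*(-20 + 14)*4*(-8) = -195 - (-702)*(-32) = -195 - 117*192 = -195 - 22464 = -22659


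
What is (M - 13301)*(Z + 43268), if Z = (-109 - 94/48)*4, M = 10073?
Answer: -138236410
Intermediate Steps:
Z = -2663/6 (Z = (-109 - 94*1/48)*4 = (-109 - 47/24)*4 = -2663/24*4 = -2663/6 ≈ -443.83)
(M - 13301)*(Z + 43268) = (10073 - 13301)*(-2663/6 + 43268) = -3228*256945/6 = -138236410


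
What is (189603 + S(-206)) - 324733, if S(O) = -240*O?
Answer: -85690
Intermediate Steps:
(189603 + S(-206)) - 324733 = (189603 - 240*(-206)) - 324733 = (189603 + 49440) - 324733 = 239043 - 324733 = -85690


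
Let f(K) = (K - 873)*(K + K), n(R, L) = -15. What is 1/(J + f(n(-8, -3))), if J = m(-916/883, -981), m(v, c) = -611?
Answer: 1/26029 ≈ 3.8419e-5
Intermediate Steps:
f(K) = 2*K*(-873 + K) (f(K) = (-873 + K)*(2*K) = 2*K*(-873 + K))
J = -611
1/(J + f(n(-8, -3))) = 1/(-611 + 2*(-15)*(-873 - 15)) = 1/(-611 + 2*(-15)*(-888)) = 1/(-611 + 26640) = 1/26029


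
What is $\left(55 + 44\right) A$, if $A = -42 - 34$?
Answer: $-7524$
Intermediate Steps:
$A = -76$ ($A = -42 - 34 = -76$)
$\left(55 + 44\right) A = \left(55 + 44\right) \left(-76\right) = 99 \left(-76\right) = -7524$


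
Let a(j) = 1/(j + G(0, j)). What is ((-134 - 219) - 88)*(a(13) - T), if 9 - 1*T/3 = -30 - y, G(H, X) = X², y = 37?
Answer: 2614185/26 ≈ 1.0055e+5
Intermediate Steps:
a(j) = 1/(j + j²)
T = 228 (T = 27 - 3*(-30 - 1*37) = 27 - 3*(-30 - 37) = 27 - 3*(-67) = 27 + 201 = 228)
((-134 - 219) - 88)*(a(13) - T) = ((-134 - 219) - 88)*(1/(13*(1 + 13)) - 1*228) = (-353 - 88)*((1/13)/14 - 228) = -441*((1/13)*(1/14) - 228) = -441*(1/182 - 228) = -441*(-41495/182) = 2614185/26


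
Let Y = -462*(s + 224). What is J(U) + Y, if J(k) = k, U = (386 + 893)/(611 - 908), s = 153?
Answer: -51730957/297 ≈ -1.7418e+5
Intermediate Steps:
U = -1279/297 (U = 1279/(-297) = 1279*(-1/297) = -1279/297 ≈ -4.3064)
Y = -174174 (Y = -462*(153 + 224) = -462*377 = -174174)
J(U) + Y = -1279/297 - 174174 = -51730957/297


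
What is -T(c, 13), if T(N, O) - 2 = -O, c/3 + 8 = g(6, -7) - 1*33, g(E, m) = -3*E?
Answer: 11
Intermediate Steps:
c = -177 (c = -24 + 3*(-3*6 - 1*33) = -24 + 3*(-18 - 33) = -24 + 3*(-51) = -24 - 153 = -177)
T(N, O) = 2 - O
-T(c, 13) = -(2 - 1*13) = -(2 - 13) = -1*(-11) = 11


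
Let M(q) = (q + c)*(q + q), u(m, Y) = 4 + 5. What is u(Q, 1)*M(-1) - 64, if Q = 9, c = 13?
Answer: -280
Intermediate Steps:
u(m, Y) = 9
M(q) = 2*q*(13 + q) (M(q) = (q + 13)*(q + q) = (13 + q)*(2*q) = 2*q*(13 + q))
u(Q, 1)*M(-1) - 64 = 9*(2*(-1)*(13 - 1)) - 64 = 9*(2*(-1)*12) - 64 = 9*(-24) - 64 = -216 - 64 = -280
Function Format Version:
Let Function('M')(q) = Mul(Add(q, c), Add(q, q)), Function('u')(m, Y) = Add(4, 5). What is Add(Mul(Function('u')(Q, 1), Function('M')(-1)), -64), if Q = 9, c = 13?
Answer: -280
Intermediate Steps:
Function('u')(m, Y) = 9
Function('M')(q) = Mul(2, q, Add(13, q)) (Function('M')(q) = Mul(Add(q, 13), Add(q, q)) = Mul(Add(13, q), Mul(2, q)) = Mul(2, q, Add(13, q)))
Add(Mul(Function('u')(Q, 1), Function('M')(-1)), -64) = Add(Mul(9, Mul(2, -1, Add(13, -1))), -64) = Add(Mul(9, Mul(2, -1, 12)), -64) = Add(Mul(9, -24), -64) = Add(-216, -64) = -280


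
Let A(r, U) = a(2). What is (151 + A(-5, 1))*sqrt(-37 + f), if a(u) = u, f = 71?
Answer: 153*sqrt(34) ≈ 892.14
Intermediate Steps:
A(r, U) = 2
(151 + A(-5, 1))*sqrt(-37 + f) = (151 + 2)*sqrt(-37 + 71) = 153*sqrt(34)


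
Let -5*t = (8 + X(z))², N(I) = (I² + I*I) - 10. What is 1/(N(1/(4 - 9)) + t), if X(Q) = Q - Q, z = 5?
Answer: -25/568 ≈ -0.044014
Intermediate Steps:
X(Q) = 0
N(I) = -10 + 2*I² (N(I) = (I² + I²) - 10 = 2*I² - 10 = -10 + 2*I²)
t = -64/5 (t = -(8 + 0)²/5 = -⅕*8² = -⅕*64 = -64/5 ≈ -12.800)
1/(N(1/(4 - 9)) + t) = 1/((-10 + 2*(1/(4 - 9))²) - 64/5) = 1/((-10 + 2*(1/(-5))²) - 64/5) = 1/((-10 + 2*(-⅕)²) - 64/5) = 1/((-10 + 2*(1/25)) - 64/5) = 1/((-10 + 2/25) - 64/5) = 1/(-248/25 - 64/5) = 1/(-568/25) = -25/568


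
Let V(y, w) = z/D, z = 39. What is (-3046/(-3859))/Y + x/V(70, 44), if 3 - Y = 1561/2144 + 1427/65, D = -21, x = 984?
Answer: -72913255072696/137601709791 ≈ -529.89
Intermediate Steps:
V(y, w) = -13/7 (V(y, w) = 39/(-21) = 39*(-1/21) = -13/7)
Y = -2742873/139360 (Y = 3 - (1561/2144 + 1427/65) = 3 - 1*3160953/139360 = 3 - 3160953/139360 = -2742873/139360 ≈ -19.682)
(-3046/(-3859))/Y + x/V(70, 44) = (-3046/(-3859))/(-2742873/139360) + 984/(-13/7) = -3046*(-1/3859)*(-139360/2742873) + 984*(-7/13) = (3046/3859)*(-139360/2742873) - 6888/13 = -424490560/10584746907 - 6888/13 = -72913255072696/137601709791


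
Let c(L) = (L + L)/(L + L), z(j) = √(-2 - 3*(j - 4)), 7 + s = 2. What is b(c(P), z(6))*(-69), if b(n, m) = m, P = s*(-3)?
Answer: -138*I*√2 ≈ -195.16*I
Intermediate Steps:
s = -5 (s = -7 + 2 = -5)
P = 15 (P = -5*(-3) = 15)
z(j) = √(10 - 3*j) (z(j) = √(-2 - 3*(-4 + j)) = √(-2 + (12 - 3*j)) = √(10 - 3*j))
c(L) = 1 (c(L) = (2*L)/((2*L)) = (2*L)*(1/(2*L)) = 1)
b(c(P), z(6))*(-69) = √(10 - 3*6)*(-69) = √(10 - 18)*(-69) = √(-8)*(-69) = (2*I*√2)*(-69) = -138*I*√2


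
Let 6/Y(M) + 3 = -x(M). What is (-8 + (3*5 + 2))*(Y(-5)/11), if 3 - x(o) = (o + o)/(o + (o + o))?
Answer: -81/88 ≈ -0.92045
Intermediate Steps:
x(o) = 7/3 (x(o) = 3 - (o + o)/(o + (o + o)) = 3 - 2*o/(o + 2*o) = 3 - 2*o/(3*o) = 3 - 2*o*1/(3*o) = 3 - 1*2/3 = 3 - 2/3 = 7/3)
Y(M) = -9/8 (Y(M) = 6/(-3 - 1*7/3) = 6/(-3 - 7/3) = 6/(-16/3) = 6*(-3/16) = -9/8)
(-8 + (3*5 + 2))*(Y(-5)/11) = (-8 + (3*5 + 2))*(-9/8/11) = (-8 + (15 + 2))*(-9/8*1/11) = (-8 + 17)*(-9/88) = 9*(-9/88) = -81/88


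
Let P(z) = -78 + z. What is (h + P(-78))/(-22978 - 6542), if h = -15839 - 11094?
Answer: 27089/29520 ≈ 0.91765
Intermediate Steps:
h = -26933
(h + P(-78))/(-22978 - 6542) = (-26933 + (-78 - 78))/(-22978 - 6542) = (-26933 - 156)/(-29520) = -27089*(-1/29520) = 27089/29520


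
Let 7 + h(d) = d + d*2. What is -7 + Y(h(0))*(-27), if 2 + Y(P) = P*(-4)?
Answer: -709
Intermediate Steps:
h(d) = -7 + 3*d (h(d) = -7 + (d + d*2) = -7 + (d + 2*d) = -7 + 3*d)
Y(P) = -2 - 4*P (Y(P) = -2 + P*(-4) = -2 - 4*P)
-7 + Y(h(0))*(-27) = -7 + (-2 - 4*(-7 + 3*0))*(-27) = -7 + (-2 - 4*(-7 + 0))*(-27) = -7 + (-2 - 4*(-7))*(-27) = -7 + (-2 + 28)*(-27) = -7 + 26*(-27) = -7 - 702 = -709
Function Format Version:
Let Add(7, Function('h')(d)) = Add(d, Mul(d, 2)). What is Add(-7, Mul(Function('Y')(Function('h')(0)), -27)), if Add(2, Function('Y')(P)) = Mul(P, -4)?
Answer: -709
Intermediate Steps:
Function('h')(d) = Add(-7, Mul(3, d)) (Function('h')(d) = Add(-7, Add(d, Mul(d, 2))) = Add(-7, Add(d, Mul(2, d))) = Add(-7, Mul(3, d)))
Function('Y')(P) = Add(-2, Mul(-4, P)) (Function('Y')(P) = Add(-2, Mul(P, -4)) = Add(-2, Mul(-4, P)))
Add(-7, Mul(Function('Y')(Function('h')(0)), -27)) = Add(-7, Mul(Add(-2, Mul(-4, Add(-7, Mul(3, 0)))), -27)) = Add(-7, Mul(Add(-2, Mul(-4, Add(-7, 0))), -27)) = Add(-7, Mul(Add(-2, Mul(-4, -7)), -27)) = Add(-7, Mul(Add(-2, 28), -27)) = Add(-7, Mul(26, -27)) = Add(-7, -702) = -709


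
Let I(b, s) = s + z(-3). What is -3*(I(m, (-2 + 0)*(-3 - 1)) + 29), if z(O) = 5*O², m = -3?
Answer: -246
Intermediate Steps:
I(b, s) = 45 + s (I(b, s) = s + 5*(-3)² = s + 5*9 = s + 45 = 45 + s)
-3*(I(m, (-2 + 0)*(-3 - 1)) + 29) = -3*((45 + (-2 + 0)*(-3 - 1)) + 29) = -3*((45 - 2*(-4)) + 29) = -3*((45 + 8) + 29) = -3*(53 + 29) = -3*82 = -246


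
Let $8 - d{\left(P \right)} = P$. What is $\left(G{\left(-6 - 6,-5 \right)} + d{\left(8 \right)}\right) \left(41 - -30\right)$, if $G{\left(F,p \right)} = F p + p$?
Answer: $3905$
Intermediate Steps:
$d{\left(P \right)} = 8 - P$
$G{\left(F,p \right)} = p + F p$
$\left(G{\left(-6 - 6,-5 \right)} + d{\left(8 \right)}\right) \left(41 - -30\right) = \left(- 5 \left(1 - 12\right) + \left(8 - 8\right)\right) \left(41 - -30\right) = \left(- 5 \left(1 - 12\right) + \left(8 - 8\right)\right) \left(41 + 30\right) = \left(- 5 \left(1 - 12\right) + 0\right) 71 = \left(\left(-5\right) \left(-11\right) + 0\right) 71 = \left(55 + 0\right) 71 = 55 \cdot 71 = 3905$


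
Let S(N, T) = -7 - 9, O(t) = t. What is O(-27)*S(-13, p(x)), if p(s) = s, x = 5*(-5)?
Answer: 432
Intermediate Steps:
x = -25
S(N, T) = -16
O(-27)*S(-13, p(x)) = -27*(-16) = 432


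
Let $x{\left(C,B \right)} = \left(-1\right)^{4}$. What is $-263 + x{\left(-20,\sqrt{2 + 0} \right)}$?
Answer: $-262$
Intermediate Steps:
$x{\left(C,B \right)} = 1$
$-263 + x{\left(-20,\sqrt{2 + 0} \right)} = -263 + 1 = -262$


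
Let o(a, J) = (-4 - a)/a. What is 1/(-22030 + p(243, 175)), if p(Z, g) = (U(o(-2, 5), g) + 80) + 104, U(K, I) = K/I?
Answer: -175/3823049 ≈ -4.5775e-5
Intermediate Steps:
o(a, J) = (-4 - a)/a
p(Z, g) = 184 + 1/g (p(Z, g) = (((-4 - 1*(-2))/(-2))/g + 80) + 104 = ((-(-4 + 2)/2)/g + 80) + 104 = ((-½*(-2))/g + 80) + 104 = (1/g + 80) + 104 = (80 + 1/g) + 104 = 184 + 1/g)
1/(-22030 + p(243, 175)) = 1/(-22030 + (184 + 1/175)) = 1/(-22030 + 32201/175) = 1/(-3823049/175) = -175/3823049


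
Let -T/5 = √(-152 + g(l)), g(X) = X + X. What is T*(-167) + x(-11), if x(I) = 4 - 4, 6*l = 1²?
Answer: 835*I*√1365/3 ≈ 10283.0*I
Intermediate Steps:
l = ⅙ (l = (⅙)*1² = (⅙)*1 = ⅙ ≈ 0.16667)
g(X) = 2*X
x(I) = 0
T = -5*I*√1365/3 (T = -5*√(-152 + 2*(⅙)) = -5*√(-152 + ⅓) = -5*I*√1365/3 ≈ -61.577*I)
T*(-167) + x(-11) = -5*I*√1365/3*(-167) + 0 = 835*I*√1365/3 + 0 = 835*I*√1365/3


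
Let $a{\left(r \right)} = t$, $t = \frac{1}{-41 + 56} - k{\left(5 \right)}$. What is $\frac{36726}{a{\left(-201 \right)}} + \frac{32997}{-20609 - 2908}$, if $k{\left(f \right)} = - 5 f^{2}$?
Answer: $\frac{32073079}{109746} \approx 292.25$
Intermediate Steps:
$t = \frac{1876}{15}$ ($t = \frac{1}{-41 + 56} - - 5 \cdot 5^{2} = \frac{1}{15} - \left(-5\right) 25 = \frac{1}{15} - -125 = \frac{1}{15} + 125 = \frac{1876}{15} \approx 125.07$)
$a{\left(r \right)} = \frac{1876}{15}$
$\frac{36726}{a{\left(-201 \right)}} + \frac{32997}{-20609 - 2908} = \frac{36726}{\frac{1876}{15}} + \frac{32997}{-20609 - 2908} = 36726 \cdot \frac{15}{1876} + \frac{32997}{-20609 - 2908} = \frac{275445}{938} + \frac{32997}{-23517} = \frac{275445}{938} + 32997 \left(- \frac{1}{23517}\right) = \frac{275445}{938} - \frac{10999}{7839} = \frac{32073079}{109746}$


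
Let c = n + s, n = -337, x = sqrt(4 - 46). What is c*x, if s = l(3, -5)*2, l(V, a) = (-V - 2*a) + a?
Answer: -333*I*sqrt(42) ≈ -2158.1*I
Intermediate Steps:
l(V, a) = -V - a
x = I*sqrt(42) (x = sqrt(-42) = I*sqrt(42) ≈ 6.4807*I)
s = 4 (s = (-1*3 - 1*(-5))*2 = (-3 + 5)*2 = 2*2 = 4)
c = -333 (c = -337 + 4 = -333)
c*x = -333*I*sqrt(42)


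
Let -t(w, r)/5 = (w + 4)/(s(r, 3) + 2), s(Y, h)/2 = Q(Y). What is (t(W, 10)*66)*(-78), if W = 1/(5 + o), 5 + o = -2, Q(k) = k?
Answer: 4095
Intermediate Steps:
o = -7 (o = -5 - 2 = -7)
s(Y, h) = 2*Y
W = -½ (W = 1/(5 - 7) = 1/(-2) = -½ ≈ -0.50000)
t(w, r) = -5*(4 + w)/(2 + 2*r) (t(w, r) = -5*(w + 4)/(2*r + 2) = -5*(4 + w)/(2 + 2*r))
(t(W, 10)*66)*(-78) = ((5*(-4 - 1*(-½))/(2*(1 + 10)))*66)*(-78) = (((5/2)*(-4 + ½)/11)*66)*(-78) = (((5/2)*(1/11)*(-7/2))*66)*(-78) = -35/44*66*(-78) = -105/2*(-78) = 4095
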